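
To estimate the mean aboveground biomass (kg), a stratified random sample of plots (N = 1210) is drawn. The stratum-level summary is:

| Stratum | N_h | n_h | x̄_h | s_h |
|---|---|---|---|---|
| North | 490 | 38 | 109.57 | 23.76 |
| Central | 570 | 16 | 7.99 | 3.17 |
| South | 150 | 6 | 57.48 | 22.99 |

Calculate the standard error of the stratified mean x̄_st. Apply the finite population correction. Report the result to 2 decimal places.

V̂(x̄_st) = Σ W_h² (1 − n_h/N_h) s_h²/n_h, with W_h = N_h/N and N = 1210:
  stratum North: (490/1210)²·(1 − 38/490)·23.76²/38 = 2.24736
  stratum Central: (570/1210)²·(1 − 16/570)·3.17²/16 = 0.13546
  stratum South: (150/1210)²·(1 − 6/150)·22.99²/6 = 1.2996
V̂(x̄_st) = 3.68242
SE(x̄_st) = √3.68242 = 1.91896

SE(x̄_st) ≈ 1.92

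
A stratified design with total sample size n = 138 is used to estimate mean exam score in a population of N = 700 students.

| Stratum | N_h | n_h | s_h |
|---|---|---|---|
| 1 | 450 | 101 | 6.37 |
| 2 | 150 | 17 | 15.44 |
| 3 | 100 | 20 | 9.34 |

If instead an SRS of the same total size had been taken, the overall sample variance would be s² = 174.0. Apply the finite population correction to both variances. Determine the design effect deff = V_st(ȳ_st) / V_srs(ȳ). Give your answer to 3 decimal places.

V̂(ȳ_st) = Σ W_h² (1 − n_h/N_h) s_h²/n_h, with W_h = N_h/N and N = 700:
  stratum 1: (450/700)²·(1 − 101/450)·6.37²/101 = 0.128765
  stratum 2: (150/700)²·(1 − 17/150)·15.44²/17 = 0.570943
  stratum 3: (100/700)²·(1 − 20/100)·9.34²/20 = 0.0712127
V_st = 0.770921
V_srs = (1 − 138/700)·174.0/138 = 1.0123
deff = V_st / V_srs = 0.770921/1.0123 = 0.7616

deff ≈ 0.762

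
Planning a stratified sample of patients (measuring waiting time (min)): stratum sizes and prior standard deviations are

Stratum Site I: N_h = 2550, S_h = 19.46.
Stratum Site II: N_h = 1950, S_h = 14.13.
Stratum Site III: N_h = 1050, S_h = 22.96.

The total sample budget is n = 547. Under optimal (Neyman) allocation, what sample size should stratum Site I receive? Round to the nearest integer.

Neyman allocation: n_h = n · N_h S_h / Σ N_i S_i, with n = 547.
  stratum Site I: N_h·S_h = 2550·19.46 = 49623.00
  stratum Site II: N_h·S_h = 1950·14.13 = 27553.50
  stratum Site III: N_h·S_h = 1050·22.96 = 24108.00
Σ N_h S_h = 101284.50
n for stratum Site I = 547·49623.00/101284.50 = 267.995 → 268

268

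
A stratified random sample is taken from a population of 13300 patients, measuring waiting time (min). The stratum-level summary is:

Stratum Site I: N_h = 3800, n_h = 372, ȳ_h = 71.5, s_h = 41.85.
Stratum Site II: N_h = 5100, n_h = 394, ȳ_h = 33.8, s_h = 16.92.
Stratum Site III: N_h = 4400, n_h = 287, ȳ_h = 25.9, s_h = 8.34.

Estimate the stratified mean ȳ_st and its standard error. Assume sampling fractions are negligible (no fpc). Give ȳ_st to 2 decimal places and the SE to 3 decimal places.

ȳ_st = Σ W_h ȳ_h = (3800·71.5 + 5100·33.8 + 4400·25.9)/13300 = 41.95789
V̂(ȳ_st) = Σ W_h² s_h²/n_h, with W_h = N_h/N and N = 13300:
  stratum Site I: (3800/13300)²·41.85²/372 = 0.384337
  stratum Site II: (5100/13300)²·16.92²/394 = 0.106842
  stratum Site III: (4400/13300)²·8.34²/287 = 0.0265248
V̂(ȳ_st) = 0.517703
SE(ȳ_st) = √0.517703 = 0.719516

ȳ_st ≈ 41.96, SE ≈ 0.720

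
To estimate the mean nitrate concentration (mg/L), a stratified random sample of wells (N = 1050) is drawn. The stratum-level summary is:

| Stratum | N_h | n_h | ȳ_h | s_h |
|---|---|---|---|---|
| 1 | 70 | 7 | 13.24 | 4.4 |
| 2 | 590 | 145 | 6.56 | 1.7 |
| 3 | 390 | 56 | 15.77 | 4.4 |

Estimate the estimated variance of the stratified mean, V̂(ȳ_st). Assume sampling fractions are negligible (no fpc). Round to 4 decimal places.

V̂(ȳ_st) = Σ W_h² s_h²/n_h, with W_h = N_h/N and N = 1050:
  stratum 1: (70/1050)²·4.4²/7 = 0.0122921
  stratum 2: (590/1050)²·1.7²/145 = 0.00629296
  stratum 3: (390/1050)²·4.4²/56 = 0.0476945
V̂(ȳ_st) = 0.0662795

V̂(ȳ_st) ≈ 0.0663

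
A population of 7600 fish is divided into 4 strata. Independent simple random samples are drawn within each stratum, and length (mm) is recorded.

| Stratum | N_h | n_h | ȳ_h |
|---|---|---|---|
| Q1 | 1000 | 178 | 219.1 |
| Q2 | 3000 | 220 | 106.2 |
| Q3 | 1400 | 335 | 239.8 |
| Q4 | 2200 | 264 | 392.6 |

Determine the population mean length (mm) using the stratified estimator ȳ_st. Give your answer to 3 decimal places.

N = Σ N_h = 7600. Stratum weights W_h = N_h/N.
ȳ_st = (1000·219.1 + 3000·106.2 + 1400·239.8 + 2200·392.6) / 7600 = 228.57105

ȳ_st ≈ 228.571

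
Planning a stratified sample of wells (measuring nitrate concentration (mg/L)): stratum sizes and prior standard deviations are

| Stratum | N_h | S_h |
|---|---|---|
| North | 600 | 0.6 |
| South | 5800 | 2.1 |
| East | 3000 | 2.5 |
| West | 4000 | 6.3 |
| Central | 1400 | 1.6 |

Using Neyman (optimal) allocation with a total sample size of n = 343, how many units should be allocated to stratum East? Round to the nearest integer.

Neyman allocation: n_h = n · N_h S_h / Σ N_i S_i, with n = 343.
  stratum North: N_h·S_h = 600·0.6 = 360.00
  stratum South: N_h·S_h = 5800·2.1 = 12180.00
  stratum East: N_h·S_h = 3000·2.5 = 7500.00
  stratum West: N_h·S_h = 4000·6.3 = 25200.00
  stratum Central: N_h·S_h = 1400·1.6 = 2240.00
Σ N_h S_h = 47480.00
n for stratum East = 343·7500.00/47480.00 = 54.181 → 54

54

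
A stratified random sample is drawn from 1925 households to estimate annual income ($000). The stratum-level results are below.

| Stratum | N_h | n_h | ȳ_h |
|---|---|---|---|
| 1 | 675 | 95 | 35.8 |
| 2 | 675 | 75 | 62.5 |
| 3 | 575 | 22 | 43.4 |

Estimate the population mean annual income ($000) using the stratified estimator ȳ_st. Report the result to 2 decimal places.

ȳ_st ≈ 47.43

N = Σ N_h = 1925. Stratum weights W_h = N_h/N.
ȳ_st = (675·35.8 + 675·62.5 + 575·43.4) / 1925 = 47.4325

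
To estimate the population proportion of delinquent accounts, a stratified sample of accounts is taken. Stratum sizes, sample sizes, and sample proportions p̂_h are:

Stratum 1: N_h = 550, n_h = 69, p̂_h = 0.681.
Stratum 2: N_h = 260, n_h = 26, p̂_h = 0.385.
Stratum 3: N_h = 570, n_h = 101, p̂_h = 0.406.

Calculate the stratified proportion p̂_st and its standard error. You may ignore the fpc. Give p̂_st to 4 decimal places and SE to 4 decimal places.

p̂_st ≈ 0.5116, SE ≈ 0.0354

N = 1380; stratum weights W_h = N_h/N.
p̂_st = Σ W_h p̂_h = (550·0.681 + 260·0.385 + 570·0.406)/1380 = 0.51164
V̂(p̂_st) = Σ W_h² p̂_h(1−p̂_h)/(n_h−1):
  stratum 1: (550/1380)²·0.681·0.319/68 = 0.000507453
  stratum 2: (260/1380)²·0.385·0.615/25 = 0.00033619
  stratum 3: (570/1380)²·0.406·0.594/100 = 0.000411438
V̂(p̂_st) = 0.00125508; SE = √V̂ = 0.0354271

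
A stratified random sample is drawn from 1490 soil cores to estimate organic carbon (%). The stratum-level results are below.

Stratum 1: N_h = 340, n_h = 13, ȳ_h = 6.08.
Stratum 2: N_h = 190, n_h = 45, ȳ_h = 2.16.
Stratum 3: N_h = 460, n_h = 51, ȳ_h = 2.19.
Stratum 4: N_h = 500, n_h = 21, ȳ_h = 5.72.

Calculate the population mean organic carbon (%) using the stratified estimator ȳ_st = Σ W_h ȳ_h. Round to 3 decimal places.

ȳ_st ≈ 4.258

N = Σ N_h = 1490. Stratum weights W_h = N_h/N.
ȳ_st = (340·6.08 + 190·2.16 + 460·2.19 + 500·5.72) / 1490 = 4.25839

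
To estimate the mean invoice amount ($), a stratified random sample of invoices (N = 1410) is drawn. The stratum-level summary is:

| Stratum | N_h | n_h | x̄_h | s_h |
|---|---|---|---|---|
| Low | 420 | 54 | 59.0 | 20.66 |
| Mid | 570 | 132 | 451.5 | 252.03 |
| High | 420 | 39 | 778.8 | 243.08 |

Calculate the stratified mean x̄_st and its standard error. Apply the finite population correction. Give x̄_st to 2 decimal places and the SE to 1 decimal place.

x̄_st ≈ 432.08, SE ≈ 13.5

x̄_st = Σ W_h x̄_h = (420·59.0 + 570·451.5 + 420·778.8)/1410 = 432.07872
V̂(x̄_st) = Σ W_h² (1 − n_h/N_h) s_h²/n_h, with W_h = N_h/N and N = 1410:
  stratum Low: (420/1410)²·(1 − 54/420)·20.66²/54 = 0.611166
  stratum Mid: (570/1410)²·(1 − 132/570)·252.03²/132 = 60.4284
  stratum High: (420/1410)²·(1 − 39/420)·243.08²/39 = 121.947
V̂(x̄_st) = 182.986
SE(x̄_st) = √182.986 = 13.5272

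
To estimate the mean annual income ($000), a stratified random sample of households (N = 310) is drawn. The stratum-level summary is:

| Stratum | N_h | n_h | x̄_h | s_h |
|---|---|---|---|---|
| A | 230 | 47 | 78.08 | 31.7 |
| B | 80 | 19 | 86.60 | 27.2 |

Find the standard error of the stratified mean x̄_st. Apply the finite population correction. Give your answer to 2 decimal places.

V̂(x̄_st) = Σ W_h² (1 − n_h/N_h) s_h²/n_h, with W_h = N_h/N and N = 310:
  stratum A: (230/310)²·(1 − 47/230)·31.7²/47 = 9.36432
  stratum B: (80/310)²·(1 − 19/80)·27.2²/19 = 1.97734
V̂(x̄_st) = 11.3417
SE(x̄_st) = √11.3417 = 3.36774

SE(x̄_st) ≈ 3.37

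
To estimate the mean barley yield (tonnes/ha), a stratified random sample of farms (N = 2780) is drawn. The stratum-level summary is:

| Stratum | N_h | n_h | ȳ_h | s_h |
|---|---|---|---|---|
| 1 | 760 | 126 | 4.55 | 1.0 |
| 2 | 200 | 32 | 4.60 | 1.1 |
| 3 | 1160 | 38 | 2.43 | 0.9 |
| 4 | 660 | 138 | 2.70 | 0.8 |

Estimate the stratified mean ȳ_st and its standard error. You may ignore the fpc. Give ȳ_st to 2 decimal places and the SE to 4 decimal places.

ȳ_st = Σ W_h ȳ_h = (760·4.55 + 200·4.60 + 1160·2.43 + 660·2.70)/2780 = 3.22978
V̂(ȳ_st) = Σ W_h² s_h²/n_h, with W_h = N_h/N and N = 2780:
  stratum 1: (760/2780)²·1.0²/126 = 0.000593153
  stratum 2: (200/2780)²·1.1²/32 = 0.000195707
  stratum 3: (1160/2780)²·0.9²/38 = 0.00371131
  stratum 4: (660/2780)²·0.8²/138 = 0.000261396
V̂(ȳ_st) = 0.00476157
SE(ȳ_st) = √0.00476157 = 0.0690041

ȳ_st ≈ 3.23, SE ≈ 0.0690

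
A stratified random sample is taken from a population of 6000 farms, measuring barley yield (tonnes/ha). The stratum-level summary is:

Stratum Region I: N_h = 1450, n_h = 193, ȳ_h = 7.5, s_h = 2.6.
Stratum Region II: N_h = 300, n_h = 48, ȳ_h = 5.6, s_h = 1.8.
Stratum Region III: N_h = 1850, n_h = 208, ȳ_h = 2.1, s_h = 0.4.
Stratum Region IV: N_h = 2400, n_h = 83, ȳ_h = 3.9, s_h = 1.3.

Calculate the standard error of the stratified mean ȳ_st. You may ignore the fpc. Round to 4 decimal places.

V̂(ȳ_st) = Σ W_h² s_h²/n_h, with W_h = N_h/N and N = 6000:
  stratum Region I: (1450/6000)²·2.6²/193 = 0.00204561
  stratum Region II: (300/6000)²·1.8²/48 = 0.00016875
  stratum Region III: (1850/6000)²·0.4²/208 = 7.31303e-05
  stratum Region IV: (2400/6000)²·1.3²/83 = 0.00325783
V̂(ȳ_st) = 0.00554532
SE(ȳ_st) = √0.00554532 = 0.0744669

SE(ȳ_st) ≈ 0.0745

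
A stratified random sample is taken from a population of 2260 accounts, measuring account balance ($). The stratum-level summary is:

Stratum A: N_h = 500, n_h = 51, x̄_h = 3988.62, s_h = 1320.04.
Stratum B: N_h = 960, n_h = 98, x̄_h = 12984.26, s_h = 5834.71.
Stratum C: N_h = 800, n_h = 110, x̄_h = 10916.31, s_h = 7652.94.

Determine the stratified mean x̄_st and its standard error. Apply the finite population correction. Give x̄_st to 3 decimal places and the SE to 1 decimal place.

x̄_st ≈ 10262.056, SE ≈ 339.6

x̄_st = Σ W_h x̄_h = (500·3988.62 + 960·12984.26 + 800·10916.31)/2260 = 10262.05646
V̂(x̄_st) = Σ W_h² (1 − n_h/N_h) s_h²/n_h, with W_h = N_h/N and N = 2260:
  stratum A: (500/2260)²·(1 − 51/500)·1320.04²/51 = 1501.77
  stratum B: (960/2260)²·(1 − 98/960)·5834.71²/98 = 56282.6
  stratum C: (800/2260)²·(1 − 110/800)·7652.94²/110 = 57542.2
V̂(x̄_st) = 115327
SE(x̄_st) = √115327 = 339.598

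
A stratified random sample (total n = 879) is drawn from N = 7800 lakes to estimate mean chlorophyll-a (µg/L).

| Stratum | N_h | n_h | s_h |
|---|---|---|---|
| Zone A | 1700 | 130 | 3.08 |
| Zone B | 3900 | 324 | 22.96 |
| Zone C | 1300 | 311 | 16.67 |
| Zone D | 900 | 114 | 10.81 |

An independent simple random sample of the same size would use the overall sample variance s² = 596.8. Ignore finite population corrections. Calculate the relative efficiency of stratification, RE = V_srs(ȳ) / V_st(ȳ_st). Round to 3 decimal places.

V̂(ȳ_st) = Σ W_h² s_h²/n_h, with W_h = N_h/N and N = 7800:
  stratum Zone A: (1700/7800)²·3.08²/130 = 0.0034663
  stratum Zone B: (3900/7800)²·22.96²/324 = 0.40676
  stratum Zone C: (1300/7800)²·16.67²/311 = 0.0248204
  stratum Zone D: (900/7800)²·10.81²/114 = 0.0136472
V_st = 0.448694
V_srs = s²/n = 596.8/879 = 0.678953
Relative efficiency = V_srs / V_st = 0.678953/0.448694 = 1.5132

RE ≈ 1.513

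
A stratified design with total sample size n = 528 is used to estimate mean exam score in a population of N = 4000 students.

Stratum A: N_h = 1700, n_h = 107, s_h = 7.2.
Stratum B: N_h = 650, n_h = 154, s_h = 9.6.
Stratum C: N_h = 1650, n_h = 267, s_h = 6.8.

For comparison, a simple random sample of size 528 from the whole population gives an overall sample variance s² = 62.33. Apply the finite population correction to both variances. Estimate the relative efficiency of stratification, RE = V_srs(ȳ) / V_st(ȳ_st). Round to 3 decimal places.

V̂(ȳ_st) = Σ W_h² (1 − n_h/N_h) s_h²/n_h, with W_h = N_h/N and N = 4000:
  stratum A: (1700/4000)²·(1 − 107/1700)·7.2²/107 = 0.0820023
  stratum B: (650/4000)²·(1 − 154/650)·9.6²/154 = 0.0120586
  stratum C: (1650/4000)²·(1 − 267/1650)·6.8²/267 = 0.0246998
V_st = 0.118761
V_srs = (1 − 528/4000)·62.33/528 = 0.102467
Relative efficiency = V_srs / V_st = 0.102467/0.118761 = 0.8628

RE ≈ 0.863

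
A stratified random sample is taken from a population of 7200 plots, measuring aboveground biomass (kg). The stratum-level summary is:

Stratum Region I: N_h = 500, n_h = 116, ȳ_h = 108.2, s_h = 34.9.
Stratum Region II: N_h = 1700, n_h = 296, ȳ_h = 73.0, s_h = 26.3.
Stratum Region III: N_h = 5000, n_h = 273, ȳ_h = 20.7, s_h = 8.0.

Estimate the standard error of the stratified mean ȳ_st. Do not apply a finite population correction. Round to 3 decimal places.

SE(ȳ_st) ≈ 0.542

V̂(ȳ_st) = Σ W_h² s_h²/n_h, with W_h = N_h/N and N = 7200:
  stratum Region I: (500/7200)²·34.9²/116 = 0.050637
  stratum Region II: (1700/7200)²·26.3²/296 = 0.130272
  stratum Region III: (5000/7200)²·8.0²/273 = 0.113056
V̂(ȳ_st) = 0.293965
SE(ȳ_st) = √0.293965 = 0.542186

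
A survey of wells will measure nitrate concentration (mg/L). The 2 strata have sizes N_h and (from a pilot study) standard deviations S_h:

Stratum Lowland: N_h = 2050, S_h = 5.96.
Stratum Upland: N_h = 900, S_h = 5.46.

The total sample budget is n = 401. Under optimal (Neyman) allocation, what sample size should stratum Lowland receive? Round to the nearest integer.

Neyman allocation: n_h = n · N_h S_h / Σ N_i S_i, with n = 401.
  stratum Lowland: N_h·S_h = 2050·5.96 = 12218.00
  stratum Upland: N_h·S_h = 900·5.46 = 4914.00
Σ N_h S_h = 17132.00
n for stratum Lowland = 401·12218.00/17132.00 = 285.981 → 286

286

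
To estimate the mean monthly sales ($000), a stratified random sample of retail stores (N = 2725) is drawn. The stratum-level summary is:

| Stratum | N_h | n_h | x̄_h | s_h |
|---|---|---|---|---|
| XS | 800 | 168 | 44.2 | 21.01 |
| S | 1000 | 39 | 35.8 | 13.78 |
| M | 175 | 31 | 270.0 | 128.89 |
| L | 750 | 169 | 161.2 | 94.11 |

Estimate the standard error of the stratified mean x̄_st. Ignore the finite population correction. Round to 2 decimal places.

V̂(x̄_st) = Σ W_h² s_h²/n_h, with W_h = N_h/N and N = 2725:
  stratum XS: (800/2725)²·21.01²/168 = 0.226459
  stratum S: (1000/2725)²·13.78²/39 = 0.655693
  stratum M: (175/2725)²·128.89²/31 = 2.21014
  stratum L: (750/2725)²·94.11²/169 = 3.96985
V̂(x̄_st) = 7.06215
SE(x̄_st) = √7.06215 = 2.65747

SE(x̄_st) ≈ 2.66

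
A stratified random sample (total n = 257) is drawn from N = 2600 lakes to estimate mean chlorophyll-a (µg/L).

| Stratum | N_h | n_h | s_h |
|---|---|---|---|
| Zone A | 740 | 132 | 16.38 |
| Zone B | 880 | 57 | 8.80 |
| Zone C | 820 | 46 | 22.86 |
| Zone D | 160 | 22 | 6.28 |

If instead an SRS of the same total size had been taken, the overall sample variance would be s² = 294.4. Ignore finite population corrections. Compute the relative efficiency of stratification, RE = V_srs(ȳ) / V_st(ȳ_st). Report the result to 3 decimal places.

RE ≈ 0.786

V̂(ȳ_st) = Σ W_h² s_h²/n_h, with W_h = N_h/N and N = 2600:
  stratum Zone A: (740/2600)²·16.38²/132 = 0.164653
  stratum Zone B: (880/2600)²·8.80²/57 = 0.155636
  stratum Zone C: (820/2600)²·22.86²/46 = 1.12999
  stratum Zone D: (160/2600)²·6.28²/22 = 0.00678875
V_st = 1.45707
V_srs = s²/n = 294.4/257 = 1.14553
Relative efficiency = V_srs / V_st = 1.14553/1.45707 = 0.7862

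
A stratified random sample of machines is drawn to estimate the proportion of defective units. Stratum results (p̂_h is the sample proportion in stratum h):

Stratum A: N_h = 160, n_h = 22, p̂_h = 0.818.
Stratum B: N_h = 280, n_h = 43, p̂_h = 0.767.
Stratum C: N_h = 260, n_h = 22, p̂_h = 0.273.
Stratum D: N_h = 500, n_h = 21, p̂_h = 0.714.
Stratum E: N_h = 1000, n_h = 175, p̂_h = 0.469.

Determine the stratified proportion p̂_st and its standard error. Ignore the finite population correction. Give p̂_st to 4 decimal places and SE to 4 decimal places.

N = 2200; stratum weights W_h = N_h/N.
p̂_st = Σ W_h p̂_h = (160·0.818 + 280·0.767 + 260·0.273 + 500·0.714 + 1000·0.469)/2200 = 0.56483
V̂(p̂_st) = Σ W_h² p̂_h(1−p̂_h)/(n_h−1):
  stratum A: (160/2200)²·0.818·0.182/21 = 3.74973e-05
  stratum B: (280/2200)²·0.767·0.233/42 = 6.89244e-05
  stratum C: (260/2200)²·0.273·0.727/21 = 0.000132002
  stratum D: (500/2200)²·0.714·0.286/20 = 0.000527386
  stratum E: (1000/2200)²·0.469·0.531/174 = 0.000295715
V̂(p̂_st) = 0.00106152; SE = √V̂ = 0.032581

p̂_st ≈ 0.5648, SE ≈ 0.0326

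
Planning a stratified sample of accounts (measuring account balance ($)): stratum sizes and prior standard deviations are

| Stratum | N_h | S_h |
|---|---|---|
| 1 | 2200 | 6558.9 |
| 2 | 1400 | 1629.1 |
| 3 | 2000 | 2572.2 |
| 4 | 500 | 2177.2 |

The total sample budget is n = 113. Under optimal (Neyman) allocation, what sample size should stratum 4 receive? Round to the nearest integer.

Neyman allocation: n_h = n · N_h S_h / Σ N_i S_i, with n = 113.
  stratum 1: N_h·S_h = 2200·6558.9 = 14429580.00
  stratum 2: N_h·S_h = 1400·1629.1 = 2280740.00
  stratum 3: N_h·S_h = 2000·2572.2 = 5144400.00
  stratum 4: N_h·S_h = 500·2177.2 = 1088600.00
Σ N_h S_h = 22943320.00
n for stratum 4 = 113·1088600.00/22943320.00 = 5.362 → 5

5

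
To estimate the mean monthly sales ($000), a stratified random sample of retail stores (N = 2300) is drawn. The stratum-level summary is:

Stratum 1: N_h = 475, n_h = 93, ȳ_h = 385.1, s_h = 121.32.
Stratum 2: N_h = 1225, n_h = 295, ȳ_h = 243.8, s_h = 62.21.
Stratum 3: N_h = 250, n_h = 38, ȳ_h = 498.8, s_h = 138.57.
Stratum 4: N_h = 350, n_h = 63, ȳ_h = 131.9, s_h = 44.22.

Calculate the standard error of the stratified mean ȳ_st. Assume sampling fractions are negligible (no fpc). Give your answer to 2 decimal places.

SE(ȳ_st) ≈ 4.14

V̂(ȳ_st) = Σ W_h² s_h²/n_h, with W_h = N_h/N and N = 2300:
  stratum 1: (475/2300)²·121.32²/93 = 6.75015
  stratum 2: (1225/2300)²·62.21²/295 = 3.72147
  stratum 3: (250/2300)²·138.57²/38 = 5.97007
  stratum 4: (350/2300)²·44.22²/63 = 0.718749
V̂(ȳ_st) = 17.1604
SE(ȳ_st) = √17.1604 = 4.14252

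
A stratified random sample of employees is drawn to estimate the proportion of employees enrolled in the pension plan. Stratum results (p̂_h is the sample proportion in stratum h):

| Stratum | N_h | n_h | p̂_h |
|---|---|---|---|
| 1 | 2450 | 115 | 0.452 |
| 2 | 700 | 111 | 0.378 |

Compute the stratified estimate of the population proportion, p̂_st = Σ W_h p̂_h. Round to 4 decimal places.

p̂_st ≈ 0.4356

N = 3150; stratum weights W_h = N_h/N.
p̂_st = Σ W_h p̂_h = (2450·0.452 + 700·0.378)/3150 = 0.43556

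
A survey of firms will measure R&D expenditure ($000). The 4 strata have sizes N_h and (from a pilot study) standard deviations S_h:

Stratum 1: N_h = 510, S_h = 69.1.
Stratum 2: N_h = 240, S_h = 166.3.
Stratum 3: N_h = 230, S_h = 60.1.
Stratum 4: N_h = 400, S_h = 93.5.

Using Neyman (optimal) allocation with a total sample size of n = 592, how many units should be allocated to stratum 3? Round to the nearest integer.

Neyman allocation: n_h = n · N_h S_h / Σ N_i S_i, with n = 592.
  stratum 1: N_h·S_h = 510·69.1 = 35241.00
  stratum 2: N_h·S_h = 240·166.3 = 39912.00
  stratum 3: N_h·S_h = 230·60.1 = 13823.00
  stratum 4: N_h·S_h = 400·93.5 = 37400.00
Σ N_h S_h = 126376.00
n for stratum 3 = 592·13823.00/126376.00 = 64.753 → 65

65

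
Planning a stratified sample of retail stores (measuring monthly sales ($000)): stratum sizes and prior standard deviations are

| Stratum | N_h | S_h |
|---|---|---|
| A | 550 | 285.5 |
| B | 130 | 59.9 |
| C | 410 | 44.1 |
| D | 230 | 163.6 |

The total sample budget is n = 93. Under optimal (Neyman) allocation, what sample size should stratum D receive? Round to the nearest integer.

16

Neyman allocation: n_h = n · N_h S_h / Σ N_i S_i, with n = 93.
  stratum A: N_h·S_h = 550·285.5 = 157025.00
  stratum B: N_h·S_h = 130·59.9 = 7787.00
  stratum C: N_h·S_h = 410·44.1 = 18081.00
  stratum D: N_h·S_h = 230·163.6 = 37628.00
Σ N_h S_h = 220521.00
n for stratum D = 93·37628.00/220521.00 = 15.869 → 16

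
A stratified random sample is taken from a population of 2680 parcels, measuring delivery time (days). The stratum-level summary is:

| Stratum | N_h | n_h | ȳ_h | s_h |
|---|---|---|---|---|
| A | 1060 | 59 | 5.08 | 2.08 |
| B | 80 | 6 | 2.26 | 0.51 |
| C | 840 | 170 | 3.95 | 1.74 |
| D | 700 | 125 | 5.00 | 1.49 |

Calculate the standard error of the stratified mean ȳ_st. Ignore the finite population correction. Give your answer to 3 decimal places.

V̂(ȳ_st) = Σ W_h² s_h²/n_h, with W_h = N_h/N and N = 2680:
  stratum A: (1060/2680)²·2.08²/59 = 0.0114714
  stratum B: (80/2680)²·0.51²/6 = 3.86278e-05
  stratum C: (840/2680)²·1.74²/170 = 0.0017496
  stratum D: (700/2680)²·1.49²/125 = 0.00121168
V̂(ȳ_st) = 0.0144713
SE(ȳ_st) = √0.0144713 = 0.120297

SE(ȳ_st) ≈ 0.120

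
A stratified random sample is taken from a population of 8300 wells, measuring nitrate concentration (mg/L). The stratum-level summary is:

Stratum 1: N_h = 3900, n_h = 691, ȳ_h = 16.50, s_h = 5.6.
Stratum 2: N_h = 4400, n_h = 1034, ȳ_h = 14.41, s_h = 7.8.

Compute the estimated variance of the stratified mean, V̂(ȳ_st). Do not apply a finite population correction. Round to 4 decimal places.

V̂(ȳ_st) = Σ W_h² s_h²/n_h, with W_h = N_h/N and N = 8300:
  stratum 1: (3900/8300)²·5.6²/691 = 0.0100201
  stratum 2: (4400/8300)²·7.8²/1034 = 0.0165355
V̂(ȳ_st) = 0.0265556

V̂(ȳ_st) ≈ 0.0266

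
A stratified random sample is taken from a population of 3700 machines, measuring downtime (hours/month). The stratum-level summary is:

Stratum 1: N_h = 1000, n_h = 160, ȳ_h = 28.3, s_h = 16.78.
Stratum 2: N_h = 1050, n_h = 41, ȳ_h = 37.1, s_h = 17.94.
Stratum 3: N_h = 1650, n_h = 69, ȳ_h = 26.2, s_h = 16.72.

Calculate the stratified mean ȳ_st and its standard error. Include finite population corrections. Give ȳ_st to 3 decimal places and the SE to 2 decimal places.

ȳ_st = Σ W_h ȳ_h = (1000·28.3 + 1050·37.1 + 1650·26.2)/3700 = 29.86081
V̂(ȳ_st) = Σ W_h² (1 − n_h/N_h) s_h²/n_h, with W_h = N_h/N and N = 3700:
  stratum 1: (1000/3700)²·(1 − 160/1000)·16.78²/160 = 0.107979
  stratum 2: (1050/3700)²·(1 − 41/1050)·17.94²/41 = 0.607488
  stratum 3: (1650/3700)²·(1 − 69/1650)·16.72²/69 = 0.772033
V̂(ȳ_st) = 1.4875
SE(ȳ_st) = √1.4875 = 1.21963

ȳ_st ≈ 29.861, SE ≈ 1.22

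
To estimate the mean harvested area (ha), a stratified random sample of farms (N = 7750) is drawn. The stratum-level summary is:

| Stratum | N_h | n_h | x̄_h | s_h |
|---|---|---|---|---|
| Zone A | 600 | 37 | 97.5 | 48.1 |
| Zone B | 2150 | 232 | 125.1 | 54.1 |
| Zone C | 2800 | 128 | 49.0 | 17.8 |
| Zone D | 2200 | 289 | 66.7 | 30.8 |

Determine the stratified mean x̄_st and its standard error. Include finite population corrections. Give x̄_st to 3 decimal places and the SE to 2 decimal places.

x̄_st ≈ 78.891, SE ≈ 1.33

x̄_st = Σ W_h x̄_h = (600·97.5 + 2150·125.1 + 2800·49.0 + 2200·66.7)/7750 = 78.89097
V̂(x̄_st) = Σ W_h² (1 − n_h/N_h) s_h²/n_h, with W_h = N_h/N and N = 7750:
  stratum Zone A: (600/7750)²·(1 − 37/600)·48.1²/37 = 0.351678
  stratum Zone B: (2150/7750)²·(1 − 232/2150)·54.1²/232 = 0.866144
  stratum Zone C: (2800/7750)²·(1 − 128/2800)·17.8²/128 = 0.308334
  stratum Zone D: (2200/7750)²·(1 − 289/2200)·30.8²/289 = 0.229765
V̂(x̄_st) = 1.75592
SE(x̄_st) = √1.75592 = 1.32511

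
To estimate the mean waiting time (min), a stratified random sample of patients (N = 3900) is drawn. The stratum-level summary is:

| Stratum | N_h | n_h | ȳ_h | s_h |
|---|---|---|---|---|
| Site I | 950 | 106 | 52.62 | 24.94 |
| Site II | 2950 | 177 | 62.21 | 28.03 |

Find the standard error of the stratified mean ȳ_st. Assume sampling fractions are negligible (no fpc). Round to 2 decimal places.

V̂(ȳ_st) = Σ W_h² s_h²/n_h, with W_h = N_h/N and N = 3900:
  stratum Site I: (950/3900)²·24.94²/106 = 0.348181
  stratum Site II: (2950/3900)²·28.03²/177 = 2.53973
V̂(ȳ_st) = 2.88791
SE(ȳ_st) = √2.88791 = 1.69939

SE(ȳ_st) ≈ 1.70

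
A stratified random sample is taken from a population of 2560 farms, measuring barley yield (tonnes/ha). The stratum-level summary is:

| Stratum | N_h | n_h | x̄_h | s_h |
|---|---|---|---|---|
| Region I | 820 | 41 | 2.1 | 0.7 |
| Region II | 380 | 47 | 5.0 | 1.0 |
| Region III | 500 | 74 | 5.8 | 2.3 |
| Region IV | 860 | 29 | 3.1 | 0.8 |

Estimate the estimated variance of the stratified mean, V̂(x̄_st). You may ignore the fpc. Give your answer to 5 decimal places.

V̂(x̄_st) ≈ 0.00691

V̂(x̄_st) = Σ W_h² s_h²/n_h, with W_h = N_h/N and N = 2560:
  stratum Region I: (820/2560)²·0.7²/41 = 0.0012262
  stratum Region II: (380/2560)²·1.0²/47 = 0.000468802
  stratum Region III: (500/2560)²·2.3²/74 = 0.00272699
  stratum Region IV: (860/2560)²·0.8²/29 = 0.00249057
V̂(x̄_st) = 0.00691256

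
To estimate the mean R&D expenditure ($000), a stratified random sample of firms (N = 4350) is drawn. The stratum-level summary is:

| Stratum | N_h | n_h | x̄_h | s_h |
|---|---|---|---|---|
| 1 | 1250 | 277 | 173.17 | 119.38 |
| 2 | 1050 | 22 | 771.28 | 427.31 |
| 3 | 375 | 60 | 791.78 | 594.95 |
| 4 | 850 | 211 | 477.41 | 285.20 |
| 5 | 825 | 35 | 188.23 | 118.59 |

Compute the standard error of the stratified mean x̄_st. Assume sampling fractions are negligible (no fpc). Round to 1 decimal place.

SE(x̄_st) ≈ 23.7

V̂(x̄_st) = Σ W_h² s_h²/n_h, with W_h = N_h/N and N = 4350:
  stratum 1: (1250/4350)²·119.38²/277 = 4.2484
  stratum 2: (1050/4350)²·427.31²/22 = 483.575
  stratum 3: (375/4350)²·594.95²/60 = 43.8423
  stratum 4: (850/4350)²·285.20²/211 = 14.7189
  stratum 5: (825/4350)²·118.59²/35 = 14.453
V̂(x̄_st) = 560.837
SE(x̄_st) = √560.837 = 23.682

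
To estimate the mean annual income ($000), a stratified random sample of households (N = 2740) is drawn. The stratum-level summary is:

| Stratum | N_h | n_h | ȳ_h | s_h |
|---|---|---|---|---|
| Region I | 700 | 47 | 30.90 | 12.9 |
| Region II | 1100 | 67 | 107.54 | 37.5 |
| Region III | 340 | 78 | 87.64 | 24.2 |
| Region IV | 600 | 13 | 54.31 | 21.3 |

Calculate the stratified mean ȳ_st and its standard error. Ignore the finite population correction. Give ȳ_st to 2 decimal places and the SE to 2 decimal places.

ȳ_st = Σ W_h ȳ_h = (700·30.90 + 1100·107.54 + 340·87.64 + 600·54.31)/2740 = 73.83489
V̂(ȳ_st) = Σ W_h² s_h²/n_h, with W_h = N_h/N and N = 2740:
  stratum Region I: (700/2740)²·12.9²/47 = 0.231088
  stratum Region II: (1100/2740)²·37.5²/67 = 3.38277
  stratum Region III: (340/2740)²·24.2²/78 = 0.115609
  stratum Region IV: (600/2740)²·21.3²/13 = 1.67347
V̂(ȳ_st) = 5.40293
SE(ȳ_st) = √5.40293 = 2.32442

ȳ_st ≈ 73.83, SE ≈ 2.32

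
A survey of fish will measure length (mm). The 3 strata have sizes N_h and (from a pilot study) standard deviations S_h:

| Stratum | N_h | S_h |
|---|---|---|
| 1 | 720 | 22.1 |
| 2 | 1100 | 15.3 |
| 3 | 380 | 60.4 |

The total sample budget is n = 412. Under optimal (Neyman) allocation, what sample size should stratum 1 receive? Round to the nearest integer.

Neyman allocation: n_h = n · N_h S_h / Σ N_i S_i, with n = 412.
  stratum 1: N_h·S_h = 720·22.1 = 15912.00
  stratum 2: N_h·S_h = 1100·15.3 = 16830.00
  stratum 3: N_h·S_h = 380·60.4 = 22952.00
Σ N_h S_h = 55694.00
n for stratum 1 = 412·15912.00/55694.00 = 117.710 → 118

118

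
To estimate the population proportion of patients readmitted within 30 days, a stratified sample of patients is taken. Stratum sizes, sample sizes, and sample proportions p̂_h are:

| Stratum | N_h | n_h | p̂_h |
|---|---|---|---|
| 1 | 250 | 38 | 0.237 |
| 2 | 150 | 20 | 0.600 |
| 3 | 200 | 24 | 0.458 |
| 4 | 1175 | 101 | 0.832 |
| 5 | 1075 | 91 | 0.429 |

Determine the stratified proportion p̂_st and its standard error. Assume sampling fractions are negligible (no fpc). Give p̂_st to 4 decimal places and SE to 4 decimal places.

N = 2850; stratum weights W_h = N_h/N.
p̂_st = Σ W_h p̂_h = (250·0.237 + 150·0.600 + 200·0.458 + 1175·0.832 + 1075·0.429)/2850 = 0.58934
V̂(p̂_st) = Σ W_h² p̂_h(1−p̂_h)/(n_h−1):
  stratum 1: (250/2850)²·0.237·0.763/37 = 3.76064e-05
  stratum 2: (150/2850)²·0.600·0.400/19 = 3.49905e-05
  stratum 3: (200/2850)²·0.458·0.542/23 = 5.31505e-05
  stratum 4: (1175/2850)²·0.832·0.168/100 = 0.000237585
  stratum 5: (1075/2850)²·0.429·0.571/90 = 0.000387238
V̂(p̂_st) = 0.00075057; SE = √V̂ = 0.0273965

p̂_st ≈ 0.5893, SE ≈ 0.0274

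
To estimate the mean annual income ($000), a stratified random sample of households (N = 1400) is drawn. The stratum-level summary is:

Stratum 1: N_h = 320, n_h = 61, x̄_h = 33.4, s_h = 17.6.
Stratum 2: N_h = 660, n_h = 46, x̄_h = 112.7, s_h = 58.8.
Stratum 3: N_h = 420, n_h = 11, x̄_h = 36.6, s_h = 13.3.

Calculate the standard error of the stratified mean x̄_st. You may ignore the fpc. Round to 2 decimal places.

SE(x̄_st) ≈ 4.29

V̂(x̄_st) = Σ W_h² s_h²/n_h, with W_h = N_h/N and N = 1400:
  stratum 1: (320/1400)²·17.6²/61 = 0.265301
  stratum 2: (660/1400)²·58.8²/46 = 16.7043
  stratum 3: (420/1400)²·13.3²/11 = 1.44728
V̂(x̄_st) = 18.4169
SE(x̄_st) = √18.4169 = 4.29149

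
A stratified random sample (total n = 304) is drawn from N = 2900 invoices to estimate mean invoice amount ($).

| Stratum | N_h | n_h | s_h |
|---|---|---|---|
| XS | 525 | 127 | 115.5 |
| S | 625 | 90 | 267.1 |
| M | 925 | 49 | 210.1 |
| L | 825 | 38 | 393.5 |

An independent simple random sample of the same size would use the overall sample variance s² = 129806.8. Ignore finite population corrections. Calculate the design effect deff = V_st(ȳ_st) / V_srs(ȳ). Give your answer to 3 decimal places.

deff ≈ 1.081

V̂(ȳ_st) = Σ W_h² s_h²/n_h, with W_h = N_h/N and N = 2900:
  stratum XS: (525/2900)²·115.5²/127 = 3.44257
  stratum S: (625/2900)²·267.1²/90 = 36.8188
  stratum M: (925/2900)²·210.1²/49 = 91.6523
  stratum L: (825/2900)²·393.5²/38 = 329.775
V_st = 461.689
V_srs = s²/n = 129806.8/304 = 426.996
deff = V_st / V_srs = 461.689/426.996 = 1.0812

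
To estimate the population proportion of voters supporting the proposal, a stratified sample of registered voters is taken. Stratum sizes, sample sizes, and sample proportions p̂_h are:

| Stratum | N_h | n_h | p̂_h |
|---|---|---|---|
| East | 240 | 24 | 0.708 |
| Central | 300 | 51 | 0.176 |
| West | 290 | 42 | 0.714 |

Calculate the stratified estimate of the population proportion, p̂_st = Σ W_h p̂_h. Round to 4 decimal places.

N = 830; stratum weights W_h = N_h/N.
p̂_st = Σ W_h p̂_h = (240·0.708 + 300·0.176 + 290·0.714)/830 = 0.51781

p̂_st ≈ 0.5178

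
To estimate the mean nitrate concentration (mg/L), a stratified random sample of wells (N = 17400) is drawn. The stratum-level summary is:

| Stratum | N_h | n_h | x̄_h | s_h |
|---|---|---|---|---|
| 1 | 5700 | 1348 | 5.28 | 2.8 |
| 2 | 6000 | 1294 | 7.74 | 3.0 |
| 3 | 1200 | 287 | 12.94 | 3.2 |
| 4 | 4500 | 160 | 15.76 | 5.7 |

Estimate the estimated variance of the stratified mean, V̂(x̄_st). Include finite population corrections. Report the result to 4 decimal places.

V̂(x̄_st) ≈ 0.0144

V̂(x̄_st) = Σ W_h² (1 − n_h/N_h) s_h²/n_h, with W_h = N_h/N and N = 17400:
  stratum 1: (5700/17400)²·(1 − 1348/5700)·2.8²/1348 = 0.000476531
  stratum 2: (6000/17400)²·(1 − 1294/6000)·3.0²/1294 = 0.000648654
  stratum 3: (1200/17400)²·(1 − 287/1200)·3.2²/287 = 0.000129113
  stratum 4: (4500/17400)²·(1 − 160/4500)·5.7²/160 = 0.0130989
V̂(x̄_st) = 0.0143532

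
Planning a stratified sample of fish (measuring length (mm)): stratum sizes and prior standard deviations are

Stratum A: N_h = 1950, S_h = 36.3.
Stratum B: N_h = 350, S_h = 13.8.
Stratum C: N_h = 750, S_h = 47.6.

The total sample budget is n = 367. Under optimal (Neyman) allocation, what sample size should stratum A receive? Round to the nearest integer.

233

Neyman allocation: n_h = n · N_h S_h / Σ N_i S_i, with n = 367.
  stratum A: N_h·S_h = 1950·36.3 = 70785.00
  stratum B: N_h·S_h = 350·13.8 = 4830.00
  stratum C: N_h·S_h = 750·47.6 = 35700.00
Σ N_h S_h = 111315.00
n for stratum A = 367·70785.00/111315.00 = 233.375 → 233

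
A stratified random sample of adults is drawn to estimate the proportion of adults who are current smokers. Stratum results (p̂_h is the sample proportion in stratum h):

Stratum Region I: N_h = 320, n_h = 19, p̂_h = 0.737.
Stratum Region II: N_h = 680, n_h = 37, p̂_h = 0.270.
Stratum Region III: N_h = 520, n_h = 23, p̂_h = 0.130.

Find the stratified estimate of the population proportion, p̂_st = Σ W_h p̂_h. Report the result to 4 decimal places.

p̂_st ≈ 0.3204

N = 1520; stratum weights W_h = N_h/N.
p̂_st = Σ W_h p̂_h = (320·0.737 + 680·0.270 + 520·0.130)/1520 = 0.32042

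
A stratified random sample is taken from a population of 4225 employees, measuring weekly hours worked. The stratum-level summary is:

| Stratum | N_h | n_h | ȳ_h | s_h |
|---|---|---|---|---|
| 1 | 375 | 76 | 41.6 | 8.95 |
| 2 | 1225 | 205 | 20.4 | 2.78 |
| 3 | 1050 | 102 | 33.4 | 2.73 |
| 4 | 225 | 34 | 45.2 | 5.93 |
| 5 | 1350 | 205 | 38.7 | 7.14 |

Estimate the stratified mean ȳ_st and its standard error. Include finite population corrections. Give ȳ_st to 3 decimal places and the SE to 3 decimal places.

ȳ_st ≈ 32.680, SE ≈ 0.193

ȳ_st = Σ W_h ȳ_h = (375·41.6 + 1225·20.4 + 1050·33.4 + 225·45.2 + 1350·38.7)/4225 = 32.68047
V̂(ȳ_st) = Σ W_h² (1 − n_h/N_h) s_h²/n_h, with W_h = N_h/N and N = 4225:
  stratum 1: (375/4225)²·(1 − 76/375)·8.95²/76 = 0.00662036
  stratum 2: (1225/4225)²·(1 − 205/1225)·2.78²/205 = 0.00263887
  stratum 3: (1050/4225)²·(1 − 102/1050)·2.73²/102 = 0.00407445
  stratum 4: (225/4225)²·(1 − 34/225)·5.93²/34 = 0.00248996
  stratum 5: (1350/4225)²·(1 − 205/1350)·7.14²/205 = 0.0215342
V̂(ȳ_st) = 0.0373578
SE(ȳ_st) = √0.0373578 = 0.193282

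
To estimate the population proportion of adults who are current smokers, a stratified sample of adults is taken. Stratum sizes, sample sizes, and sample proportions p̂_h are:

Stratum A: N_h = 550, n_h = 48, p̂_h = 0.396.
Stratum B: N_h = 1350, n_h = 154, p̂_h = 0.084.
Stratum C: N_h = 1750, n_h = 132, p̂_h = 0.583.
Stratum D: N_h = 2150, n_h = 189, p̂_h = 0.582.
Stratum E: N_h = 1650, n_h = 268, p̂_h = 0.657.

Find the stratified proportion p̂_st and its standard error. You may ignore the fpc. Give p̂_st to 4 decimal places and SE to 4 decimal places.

p̂_st ≈ 0.4949, SE ≈ 0.0172

N = 7450; stratum weights W_h = N_h/N.
p̂_st = Σ W_h p̂_h = (550·0.396 + 1350·0.084 + 1750·0.583 + 2150·0.582 + 1650·0.657)/7450 = 0.49487
V̂(p̂_st) = Σ W_h² p̂_h(1−p̂_h)/(n_h−1):
  stratum A: (550/7450)²·0.396·0.604/47 = 2.77362e-05
  stratum B: (1350/7450)²·0.084·0.916/153 = 1.65135e-05
  stratum C: (1750/7450)²·0.583·0.417/131 = 0.000102399
  stratum D: (2150/7450)²·0.582·0.418/188 = 0.000107772
  stratum E: (1650/7450)²·0.657·0.343/267 = 4.14003e-05
V̂(p̂_st) = 0.000295821; SE = √V̂ = 0.0171995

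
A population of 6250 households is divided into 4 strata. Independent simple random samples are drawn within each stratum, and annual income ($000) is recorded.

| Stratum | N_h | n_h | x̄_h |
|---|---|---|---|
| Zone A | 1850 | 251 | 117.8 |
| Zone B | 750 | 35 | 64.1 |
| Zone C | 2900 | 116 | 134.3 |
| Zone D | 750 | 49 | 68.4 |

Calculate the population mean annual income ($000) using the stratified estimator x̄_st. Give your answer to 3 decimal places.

x̄_st ≈ 113.084

N = Σ N_h = 6250. Stratum weights W_h = N_h/N.
x̄_st = (1850·117.8 + 750·64.1 + 2900·134.3 + 750·68.4) / 6250 = 113.08400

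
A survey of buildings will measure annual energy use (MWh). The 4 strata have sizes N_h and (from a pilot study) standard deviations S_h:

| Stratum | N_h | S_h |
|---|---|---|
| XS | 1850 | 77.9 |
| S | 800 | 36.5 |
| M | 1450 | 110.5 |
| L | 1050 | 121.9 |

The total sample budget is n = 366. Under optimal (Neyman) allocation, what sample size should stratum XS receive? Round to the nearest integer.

Neyman allocation: n_h = n · N_h S_h / Σ N_i S_i, with n = 366.
  stratum XS: N_h·S_h = 1850·77.9 = 144115.00
  stratum S: N_h·S_h = 800·36.5 = 29200.00
  stratum M: N_h·S_h = 1450·110.5 = 160225.00
  stratum L: N_h·S_h = 1050·121.9 = 127995.00
Σ N_h S_h = 461535.00
n for stratum XS = 366·144115.00/461535.00 = 114.284 → 114

114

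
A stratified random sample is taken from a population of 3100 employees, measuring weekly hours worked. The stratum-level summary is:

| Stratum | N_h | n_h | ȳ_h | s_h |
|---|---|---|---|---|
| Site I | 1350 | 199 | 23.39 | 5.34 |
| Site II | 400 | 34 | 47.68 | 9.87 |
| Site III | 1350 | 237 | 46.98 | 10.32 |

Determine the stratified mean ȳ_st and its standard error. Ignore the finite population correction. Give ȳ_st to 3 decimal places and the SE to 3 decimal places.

ȳ_st ≈ 36.797, SE ≈ 0.400

ȳ_st = Σ W_h ȳ_h = (1350·23.39 + 400·47.68 + 1350·46.98)/3100 = 36.79726
V̂(ȳ_st) = Σ W_h² s_h²/n_h, with W_h = N_h/N and N = 3100:
  stratum Site I: (1350/3100)²·5.34²/199 = 0.0271753
  stratum Site II: (400/3100)²·9.87²/34 = 0.0477037
  stratum Site III: (1350/3100)²·10.32²/237 = 0.0852227
V̂(ȳ_st) = 0.160102
SE(ȳ_st) = √0.160102 = 0.400127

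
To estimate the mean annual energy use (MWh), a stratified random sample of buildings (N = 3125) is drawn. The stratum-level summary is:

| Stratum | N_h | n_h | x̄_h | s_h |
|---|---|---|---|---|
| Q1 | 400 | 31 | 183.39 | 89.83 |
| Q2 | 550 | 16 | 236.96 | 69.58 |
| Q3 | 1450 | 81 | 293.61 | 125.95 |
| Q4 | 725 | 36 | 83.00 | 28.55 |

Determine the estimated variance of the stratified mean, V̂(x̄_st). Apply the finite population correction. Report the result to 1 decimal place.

V̂(x̄_st) = Σ W_h² (1 − n_h/N_h) s_h²/n_h, with W_h = N_h/N and N = 3125:
  stratum Q1: (400/3125)²·(1 − 31/400)·89.83²/31 = 3.9343
  stratum Q2: (550/3125)²·(1 − 16/550)·69.58²/16 = 9.10024
  stratum Q3: (1450/3125)²·(1 − 81/1450)·125.95²/81 = 39.8091
  stratum Q4: (725/3125)²·(1 − 36/725)·28.55²/36 = 1.15816
V̂(x̄_st) = 54.0018

V̂(x̄_st) ≈ 54.0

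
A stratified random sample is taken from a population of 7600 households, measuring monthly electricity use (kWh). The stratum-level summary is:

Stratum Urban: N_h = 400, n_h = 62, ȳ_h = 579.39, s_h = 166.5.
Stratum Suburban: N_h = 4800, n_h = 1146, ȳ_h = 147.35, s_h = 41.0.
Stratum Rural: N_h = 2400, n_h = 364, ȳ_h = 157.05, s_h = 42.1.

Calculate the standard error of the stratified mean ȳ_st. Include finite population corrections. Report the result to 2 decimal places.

SE(ȳ_st) ≈ 1.38

V̂(ȳ_st) = Σ W_h² (1 − n_h/N_h) s_h²/n_h, with W_h = N_h/N and N = 7600:
  stratum Urban: (400/7600)²·(1 − 62/400)·166.5²/62 = 1.04661
  stratum Suburban: (4800/7600)²·(1 − 1146/4800)·41.0²/1146 = 0.445416
  stratum Rural: (2400/7600)²·(1 − 364/2400)·42.1²/364 = 0.411931
V̂(ȳ_st) = 1.90396
SE(ȳ_st) = √1.90396 = 1.37984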